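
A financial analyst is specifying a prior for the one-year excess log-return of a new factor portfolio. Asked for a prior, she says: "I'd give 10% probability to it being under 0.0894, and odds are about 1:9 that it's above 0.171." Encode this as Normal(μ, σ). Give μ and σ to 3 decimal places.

μ = 0.130, σ = 0.032

For Normal(μ,σ), the p-quantile is μ + z_p·σ. Here z_{0.1} = -1.282, z_{0.9} = 1.282.
So 0.0894 = μ − 1.282σ and 0.171 = μ + 1.282σ.
Subtracting: σ = (0.171 − 0.0894)/(1.282 − (-1.282)) = 0.032.
Then μ = 0.0894 − (-1.282)·0.032 = 0.130.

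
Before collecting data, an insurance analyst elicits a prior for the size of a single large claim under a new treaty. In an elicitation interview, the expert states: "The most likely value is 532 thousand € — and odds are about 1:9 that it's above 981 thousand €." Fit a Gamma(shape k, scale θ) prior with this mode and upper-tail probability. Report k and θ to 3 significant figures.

k ≈ 6.09, θ ≈ 104

Gamma(k,θ) with k>1 has mode (k−1)θ, so θ = 532/(k−1).
Need P(X < 981) = 0.9 with θ tied to k this way. Start at k = 2, θ = 532: P(X<981) ≈ 0.550.
Too low — raise k to concentrate. Iterating converges to k ≈ 6.09.
Then θ = 532/(6.09−1) ≈ 104.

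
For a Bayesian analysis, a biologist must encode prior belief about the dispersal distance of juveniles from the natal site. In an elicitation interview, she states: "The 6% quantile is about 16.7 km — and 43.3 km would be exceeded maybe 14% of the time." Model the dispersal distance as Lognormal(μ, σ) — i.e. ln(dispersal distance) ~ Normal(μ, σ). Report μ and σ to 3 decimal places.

If T ~ Lognormal(μ,σ) then ln T ~ Normal(μ,σ), so the p-quantile of ln T is μ + z_p·σ.
ln(16.7) = 2.815 and ln(43.3) = 3.768; z_{0.06} = -1.555, z_{0.86} = 1.08.
σ = (3.768 − 2.815)/(1.08 − (-1.555)) = 0.362.
μ = 2.815 − (-1.555)·0.362 = 3.378.

μ ≈ 3.378, σ ≈ 0.362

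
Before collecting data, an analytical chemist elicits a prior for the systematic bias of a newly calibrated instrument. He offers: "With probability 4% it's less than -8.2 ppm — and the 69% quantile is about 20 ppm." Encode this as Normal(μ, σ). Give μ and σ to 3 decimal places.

μ = 13.776, σ = 12.553

The p-quantile of Normal(μ,σ) is μ + z_p·σ, with z_{0.04} = -1.751 and z_{0.69} = 0.4959.
Eliminate σ: μ = (z₂·x₁ − z₁·x₂)/(z₂ − z₁) = (0.4959·-8.2 − (-1.751)·20)/2.247 = 13.776.
Then σ = (x₂ − x₁)/(z₂ − z₁) = (20 − -8.2)/2.247 = 12.553.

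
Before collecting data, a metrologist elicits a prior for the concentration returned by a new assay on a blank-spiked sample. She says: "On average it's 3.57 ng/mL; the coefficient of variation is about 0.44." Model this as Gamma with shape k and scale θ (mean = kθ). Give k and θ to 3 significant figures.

For Gamma(k, scale θ): mean = kθ, variance = kθ², so CV = 1/√k.
CV = 0.44, hence k = 1/CV² = 5.17.
Then θ = mean/k = 3.57/5.17 = 0.691.

k ≈ 5.17, θ ≈ 0.691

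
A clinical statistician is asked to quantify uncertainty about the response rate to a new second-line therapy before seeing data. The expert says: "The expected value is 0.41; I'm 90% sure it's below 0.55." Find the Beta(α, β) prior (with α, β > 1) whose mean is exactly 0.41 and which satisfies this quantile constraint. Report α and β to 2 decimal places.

With mean 0.41 fixed, write α = 0.41s, β = 0.59s where s = α+β.
Need P(θ < 0.55) = 0.9 under Beta(0.41s, 0.59s). Normal approximation: (q−m)/√(m(1−m)/s) ≈ z_{0.9} = 1.28, so s ≈ 0.41·0.59·(1.28)²/(0.55−0.41)² = 20.3.
At s = 20.3: P(θ<0.55) ≈ 0.899. Adjusting to match 0.9 gives s ≈ 20.48.
So α = 0.41·20.48 ≈ 8.40, β = 0.59·20.48 ≈ 12.08.

α ≈ 8.40, β ≈ 12.08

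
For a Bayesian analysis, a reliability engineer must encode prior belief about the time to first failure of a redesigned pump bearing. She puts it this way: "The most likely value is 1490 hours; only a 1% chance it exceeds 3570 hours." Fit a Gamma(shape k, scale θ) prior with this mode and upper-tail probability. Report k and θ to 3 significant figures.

Gamma(k,θ) with k>1 has mode (k−1)θ, so θ = 1490/(k−1).
Need P(X < 3570) = 0.99 with θ tied to k this way. Start at k = 2, θ = 1490: P(X<3570) ≈ 0.691.
Too low — raise k to concentrate. Iterating converges to k ≈ 7.2.
Then θ = 1490/(7.2−1) ≈ 240.

k ≈ 7.2, θ ≈ 240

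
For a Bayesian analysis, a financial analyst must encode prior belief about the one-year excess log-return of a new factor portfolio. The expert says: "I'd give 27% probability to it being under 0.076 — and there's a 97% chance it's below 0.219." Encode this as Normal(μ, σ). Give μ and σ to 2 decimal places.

μ = 0.11, σ = 0.06

For Normal(μ,σ), the p-quantile is μ + z_p·σ. Here z_{0.27} = -0.6128, z_{0.97} = 1.881.
So 0.076 = μ − 0.6128σ and 0.219 = μ + 1.881σ.
Subtracting: σ = (0.219 − 0.076)/(1.881 − (-0.6128)) = 0.06.
Then μ = 0.076 − (-0.6128)·0.06 = 0.11.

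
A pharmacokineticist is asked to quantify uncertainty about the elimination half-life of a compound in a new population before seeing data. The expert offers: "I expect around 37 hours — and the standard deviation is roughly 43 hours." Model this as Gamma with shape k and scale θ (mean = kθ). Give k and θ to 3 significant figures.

k ≈ 0.74, θ ≈ 50

For Gamma(k, scale θ): mean = kθ, variance = kθ², so CV = 1/√k.
CV = SD/mean = 43/37 = 1.162, hence k = 1/CV² = 0.74.
Then θ = mean/k = 37/0.74 = 50.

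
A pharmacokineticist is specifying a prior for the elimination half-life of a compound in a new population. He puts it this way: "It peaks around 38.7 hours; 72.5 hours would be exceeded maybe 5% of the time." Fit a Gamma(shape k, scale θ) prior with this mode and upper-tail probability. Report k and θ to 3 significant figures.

k ≈ 8.06, θ ≈ 5.48

Gamma(k,θ) with k>1 has mode (k−1)θ, so θ = 38.7/(k−1).
Need P(X < 72.5) = 0.95 with θ tied to k this way. Start at k = 2, θ = 38.7: P(X<72.5) ≈ 0.559.
Too low — raise k to concentrate. Iterating converges to k ≈ 8.06.
Then θ = 38.7/(8.06−1) ≈ 5.48.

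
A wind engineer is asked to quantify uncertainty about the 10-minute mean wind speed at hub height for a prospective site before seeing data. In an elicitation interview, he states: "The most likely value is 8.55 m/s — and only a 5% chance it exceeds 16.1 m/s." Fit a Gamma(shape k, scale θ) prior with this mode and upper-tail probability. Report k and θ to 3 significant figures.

k ≈ 7.94, θ ≈ 1.23

Gamma(k,θ) with k>1 has mode (k−1)θ, so θ = 8.55/(k−1).
Need P(X < 16.1) = 0.95 with θ tied to k this way. Start at k = 2, θ = 8.55: P(X<16.1) ≈ 0.561.
Too low — raise k to concentrate. Iterating converges to k ≈ 7.94.
Then θ = 8.55/(7.94−1) ≈ 1.23.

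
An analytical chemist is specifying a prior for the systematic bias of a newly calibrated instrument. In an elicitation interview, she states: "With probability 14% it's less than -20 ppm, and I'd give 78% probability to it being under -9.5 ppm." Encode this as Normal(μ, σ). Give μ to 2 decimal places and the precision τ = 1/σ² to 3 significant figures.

For Normal(μ,σ), the p-quantile is μ + z_p·σ. Here z_{0.14} = -1.08, z_{0.78} = 0.7722.
So -20 = μ − 1.08σ and -9.5 = μ + 0.7722σ.
Subtracting: σ = (-9.5 − -20)/(0.7722 − (-1.08)) = 5.67.
Then μ = -20 − (-1.08)·5.67 = -13.88.
Precision τ = 1/σ² = 1/5.668² = 0.0311.

μ = -13.88, τ = 0.0311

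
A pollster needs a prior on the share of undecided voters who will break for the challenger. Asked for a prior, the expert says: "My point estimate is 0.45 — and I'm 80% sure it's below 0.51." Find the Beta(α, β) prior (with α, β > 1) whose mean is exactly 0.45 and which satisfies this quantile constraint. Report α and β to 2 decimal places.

With mean 0.45 fixed, write α = 0.45s, β = 0.55s where s = α+β.
Need P(θ < 0.51) = 0.8 under Beta(0.45s, 0.55s). Normal approximation: (q−m)/√(m(1−m)/s) ≈ z_{0.8} = 0.842, so s ≈ 0.45·0.55·(0.842)²/(0.51−0.45)² = 48.7.
At s = 48.7: P(θ<0.51) ≈ 0.800. Adjusting to match 0.8 gives s ≈ 48.51.
So α = 0.45·48.51 ≈ 21.83, β = 0.55·48.51 ≈ 26.68.

α ≈ 21.83, β ≈ 26.68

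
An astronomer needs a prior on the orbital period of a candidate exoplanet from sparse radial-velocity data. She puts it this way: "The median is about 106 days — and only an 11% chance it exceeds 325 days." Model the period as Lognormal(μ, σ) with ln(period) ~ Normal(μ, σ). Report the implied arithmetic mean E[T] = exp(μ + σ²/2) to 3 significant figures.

If T ~ Lognormal(μ,σ) then ln T ~ Normal(μ,σ), so the p-quantile of ln T is μ + z_p·σ.
ln(106) = 4.663 and ln(325) = 5.784; z_{0.5} = 0, z_{0.89} = 1.227.
σ = (5.784 − 4.663)/(1.227 − (0)) = 0.913.
μ = 4.663 − (0)·0.913 = 4.663.
E[T] = exp(μ + σ²/2) = exp(4.663 + 0.4172) = 161 days.

E[T] ≈ 161 days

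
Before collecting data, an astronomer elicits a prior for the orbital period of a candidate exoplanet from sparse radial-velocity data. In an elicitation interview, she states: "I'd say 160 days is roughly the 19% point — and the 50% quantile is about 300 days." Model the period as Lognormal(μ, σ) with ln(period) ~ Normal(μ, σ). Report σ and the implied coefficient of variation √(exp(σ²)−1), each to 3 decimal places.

σ ≈ 0.716, CV ≈ 0.818

If T ~ Lognormal(μ,σ) then ln T ~ Normal(μ,σ), so the p-quantile of ln T is μ + z_p·σ.
ln(160) = 5.075 and ln(300) = 5.704; z_{0.19} = -0.8779, z_{0.5} = 0.
σ = (5.704 − 5.075)/(0 − (-0.8779)) = 0.716.
μ = 5.075 − (-0.8779)·0.716 = 5.704.
CV = √(exp(σ²)−1) = √(exp(0.5127)−1) = 0.818.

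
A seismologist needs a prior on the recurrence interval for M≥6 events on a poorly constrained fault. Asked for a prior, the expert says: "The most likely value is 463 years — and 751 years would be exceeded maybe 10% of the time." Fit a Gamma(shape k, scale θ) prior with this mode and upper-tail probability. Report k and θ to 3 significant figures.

Gamma(k,θ) with k>1 has mode (k−1)θ, so θ = 463/(k−1).
Need P(X < 751) = 0.9 with θ tied to k this way. Start at k = 2, θ = 463: P(X<751) ≈ 0.482.
Too low — raise k to concentrate. Iterating converges to k ≈ 9.05.
Then θ = 463/(9.05−1) ≈ 57.5.

k ≈ 9.05, θ ≈ 57.5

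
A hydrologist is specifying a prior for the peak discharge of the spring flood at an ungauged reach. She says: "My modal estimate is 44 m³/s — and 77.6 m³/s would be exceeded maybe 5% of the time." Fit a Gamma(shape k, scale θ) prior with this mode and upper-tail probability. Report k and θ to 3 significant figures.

Gamma(k,θ) with k>1 has mode (k−1)θ, so θ = 44/(k−1).
Need P(X < 77.6) = 0.95 with θ tied to k this way. Start at k = 2, θ = 44: P(X<77.6) ≈ 0.526.
Too low — raise k to concentrate. Iterating converges to k ≈ 9.66.
Then θ = 44/(9.66−1) ≈ 5.08.

k ≈ 9.66, θ ≈ 5.08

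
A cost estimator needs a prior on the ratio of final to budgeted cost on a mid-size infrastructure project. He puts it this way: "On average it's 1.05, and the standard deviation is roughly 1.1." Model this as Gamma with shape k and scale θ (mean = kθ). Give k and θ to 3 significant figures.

k ≈ 0.911, θ ≈ 1.15

For Gamma(k, scale θ): mean = kθ, variance = kθ², so CV = 1/√k.
CV = SD/mean = 1.1/1.05 = 1.048, hence k = 1/CV² = 0.911.
Then θ = mean/k = 1.05/0.911 = 1.15.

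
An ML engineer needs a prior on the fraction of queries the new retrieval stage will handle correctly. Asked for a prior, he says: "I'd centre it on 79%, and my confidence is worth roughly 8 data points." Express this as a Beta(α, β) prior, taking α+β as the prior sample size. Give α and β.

α = 6.32, β = 1.68

Under the effective-sample-size interpretation, Beta(α, β) has prior mean α/(α+β) and prior sample size α+β.
So α+β = 8 and α/(α+β) = 0.79, giving α = 0.79·8 = 6.32 and β = 8 − 6.32 = 1.68.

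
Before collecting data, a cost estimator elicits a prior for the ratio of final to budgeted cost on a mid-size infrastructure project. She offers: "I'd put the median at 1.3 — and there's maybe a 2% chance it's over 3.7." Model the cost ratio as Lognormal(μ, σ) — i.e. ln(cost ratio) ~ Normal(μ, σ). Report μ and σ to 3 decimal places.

μ ≈ 0.262, σ ≈ 0.509

If T ~ Lognormal(μ,σ) then ln T ~ Normal(μ,σ), so the p-quantile of ln T is μ + z_p·σ.
ln(1.3) = 0.2624 and ln(3.7) = 1.308; z_{0.5} = 0, z_{0.98} = 2.054.
σ = (1.308 − 0.2624)/(2.054 − (0)) = 0.509.
μ = 0.2624 − (0)·0.509 = 0.262.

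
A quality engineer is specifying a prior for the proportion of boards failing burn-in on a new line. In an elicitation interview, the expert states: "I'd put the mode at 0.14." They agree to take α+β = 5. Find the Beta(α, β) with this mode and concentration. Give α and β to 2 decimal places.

For α,β > 1 the Beta mode is (α−1)/(α+β−2). With α+β = 5, the mode is (α−1)/3.
Set (α−1)/3 = 0.14 → α = 1 + 0.14·3 = 1.42.
β = 5 − α = 3.58.

α = 1.42, β = 3.58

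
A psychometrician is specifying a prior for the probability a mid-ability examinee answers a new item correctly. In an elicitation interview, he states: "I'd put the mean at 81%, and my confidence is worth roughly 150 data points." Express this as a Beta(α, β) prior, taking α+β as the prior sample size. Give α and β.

α = 121.5, β = 28.5

Under the effective-sample-size interpretation, Beta(α, β) has prior mean α/(α+β) and prior sample size α+β.
So α+β = 150 and α/(α+β) = 0.81, giving α = 0.81·150 = 121.5 and β = 150 − 121.5 = 28.5.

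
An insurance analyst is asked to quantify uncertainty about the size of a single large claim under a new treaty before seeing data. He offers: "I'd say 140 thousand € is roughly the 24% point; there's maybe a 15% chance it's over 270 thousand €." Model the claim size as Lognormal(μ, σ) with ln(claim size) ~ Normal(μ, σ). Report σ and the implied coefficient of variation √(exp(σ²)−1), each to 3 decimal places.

If T ~ Lognormal(μ,σ) then ln T ~ Normal(μ,σ), so the p-quantile of ln T is μ + z_p·σ.
ln(140) = 4.942 and ln(270) = 5.598; z_{0.24} = -0.7063, z_{0.85} = 1.036.
σ = (5.598 − 4.942)/(1.036 − (-0.7063)) = 0.377.
μ = 4.942 − (-0.7063)·0.377 = 5.208.
CV = √(exp(σ²)−1) = √(exp(0.1420)−1) = 0.391.

σ ≈ 0.377, CV ≈ 0.391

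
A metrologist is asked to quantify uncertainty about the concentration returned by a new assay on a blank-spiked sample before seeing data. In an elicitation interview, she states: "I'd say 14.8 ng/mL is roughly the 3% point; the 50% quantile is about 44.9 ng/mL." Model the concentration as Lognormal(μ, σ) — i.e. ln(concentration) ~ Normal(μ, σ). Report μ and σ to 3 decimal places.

If T ~ Lognormal(μ,σ) then ln T ~ Normal(μ,σ), so the p-quantile of ln T is μ + z_p·σ.
ln(14.8) = 2.695 and ln(44.9) = 3.804; z_{0.03} = -1.881, z_{0.5} = 0.
σ = (3.804 − 2.695)/(0 − (-1.881)) = 0.590.
μ = 2.695 − (-1.881)·0.590 = 3.804.

μ ≈ 3.804, σ ≈ 0.590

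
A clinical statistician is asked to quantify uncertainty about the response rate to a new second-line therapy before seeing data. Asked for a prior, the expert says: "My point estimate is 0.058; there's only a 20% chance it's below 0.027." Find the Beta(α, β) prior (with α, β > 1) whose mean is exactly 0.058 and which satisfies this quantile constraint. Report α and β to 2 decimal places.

With mean 0.058 fixed, write α = 0.058s, β = 0.942s where s = α+β.
Need P(θ < 0.027) = 0.2 under Beta(0.058s, 0.942s). Normal approximation: (q−m)/√(m(1−m)/s) ≈ z_{0.2} = -0.842, so s ≈ 0.058·0.942·(-0.842)²/(0.027−0.058)² = 40.3.
At s = 40.3: P(θ<0.027) ≈ 0.200. Adjusting to match 0.2 gives s ≈ 40.36.
So α = 0.058·40.36 ≈ 2.34, β = 0.942·40.36 ≈ 38.02.

α ≈ 2.34, β ≈ 38.02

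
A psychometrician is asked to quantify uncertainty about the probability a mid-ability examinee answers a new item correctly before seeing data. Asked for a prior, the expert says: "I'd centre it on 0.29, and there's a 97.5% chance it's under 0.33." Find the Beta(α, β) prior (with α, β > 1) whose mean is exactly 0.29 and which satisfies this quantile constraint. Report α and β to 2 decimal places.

α ≈ 148.63, β ≈ 363.90

With mean 0.29 fixed, write α = 0.29s, β = 0.71s where s = α+β.
Need P(θ < 0.33) = 0.975 under Beta(0.29s, 0.71s). Normal approximation: (q−m)/√(m(1−m)/s) ≈ z_{0.975} = 1.96, so s ≈ 0.29·0.71·(1.96)²/(0.33−0.29)² = 494.3.
At s = 494.3: P(θ<0.33) ≈ 0.973. Adjusting to match 0.975 gives s ≈ 512.53.
So α = 0.29·512.53 ≈ 148.63, β = 0.71·512.53 ≈ 363.90.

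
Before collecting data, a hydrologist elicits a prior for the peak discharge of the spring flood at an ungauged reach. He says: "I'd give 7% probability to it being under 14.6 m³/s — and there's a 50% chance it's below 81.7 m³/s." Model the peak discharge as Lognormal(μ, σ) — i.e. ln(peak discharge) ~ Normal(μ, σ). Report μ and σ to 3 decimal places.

If T ~ Lognormal(μ,σ) then ln T ~ Normal(μ,σ), so the p-quantile of ln T is μ + z_p·σ.
ln(14.6) = 2.681 and ln(81.7) = 4.403; z_{0.07} = -1.476, z_{0.5} = 0.
σ = (4.403 − 2.681)/(0 − (-1.476)) = 1.167.
μ = 2.681 − (-1.476)·1.167 = 4.403.

μ ≈ 4.403, σ ≈ 1.167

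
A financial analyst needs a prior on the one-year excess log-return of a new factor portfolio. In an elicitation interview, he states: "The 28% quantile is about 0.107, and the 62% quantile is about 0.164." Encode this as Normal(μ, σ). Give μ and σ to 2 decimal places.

For Normal(μ,σ), the p-quantile is μ + z_p·σ. Here z_{0.28} = -0.5828, z_{0.62} = 0.3055.
So 0.107 = μ − 0.5828σ and 0.164 = μ + 0.3055σ.
Subtracting: σ = (0.164 − 0.107)/(0.3055 − (-0.5828)) = 0.06.
Then μ = 0.107 − (-0.5828)·0.06 = 0.14.

μ = 0.14, σ = 0.06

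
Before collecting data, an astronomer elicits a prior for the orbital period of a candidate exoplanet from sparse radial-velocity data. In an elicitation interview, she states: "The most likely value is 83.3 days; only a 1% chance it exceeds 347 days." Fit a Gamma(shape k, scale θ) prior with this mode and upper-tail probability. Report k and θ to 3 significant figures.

Gamma(k,θ) with k>1 has mode (k−1)θ, so θ = 83.3/(k−1).
Need P(X < 347) = 0.99 with θ tied to k this way. Start at k = 2, θ = 83.3: P(X<347) ≈ 0.920.
Too low — raise k to concentrate. Iterating converges to k ≈ 3.03.
Then θ = 83.3/(3.03−1) ≈ 41.

k ≈ 3.03, θ ≈ 41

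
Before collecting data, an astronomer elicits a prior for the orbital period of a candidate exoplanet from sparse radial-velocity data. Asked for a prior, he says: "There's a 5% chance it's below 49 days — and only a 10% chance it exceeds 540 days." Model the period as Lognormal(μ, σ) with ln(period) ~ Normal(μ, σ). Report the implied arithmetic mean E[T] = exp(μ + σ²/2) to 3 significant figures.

E[T] ≈ 264 days

If T ~ Lognormal(μ,σ) then ln T ~ Normal(μ,σ), so the p-quantile of ln T is μ + z_p·σ.
ln(49) = 3.892 and ln(540) = 6.292; z_{0.05} = -1.645, z_{0.9} = 1.282.
σ = (6.292 − 3.892)/(1.282 − (-1.645)) = 0.820.
μ = 3.892 − (-1.645)·0.820 = 5.241.
E[T] = exp(μ + σ²/2) = exp(5.241 + 0.3362) = 264 days.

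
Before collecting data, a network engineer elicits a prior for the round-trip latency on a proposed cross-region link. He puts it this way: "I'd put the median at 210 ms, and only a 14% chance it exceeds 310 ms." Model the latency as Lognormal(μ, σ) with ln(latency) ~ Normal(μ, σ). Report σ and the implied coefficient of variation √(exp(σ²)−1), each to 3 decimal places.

σ ≈ 0.361, CV ≈ 0.373

If T ~ Lognormal(μ,σ) then ln T ~ Normal(μ,σ), so the p-quantile of ln T is μ + z_p·σ.
ln(210) = 5.347 and ln(310) = 5.737; z_{0.5} = 0, z_{0.86} = 1.08.
σ = (5.737 − 5.347)/(1.08 − (0)) = 0.361.
μ = 5.347 − (0)·0.361 = 5.347.
CV = √(exp(σ²)−1) = √(exp(0.1300)−1) = 0.373.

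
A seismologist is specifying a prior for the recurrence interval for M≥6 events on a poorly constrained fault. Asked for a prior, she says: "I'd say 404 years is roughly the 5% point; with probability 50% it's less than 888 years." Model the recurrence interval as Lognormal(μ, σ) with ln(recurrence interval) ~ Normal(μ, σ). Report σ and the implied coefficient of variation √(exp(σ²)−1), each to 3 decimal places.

If T ~ Lognormal(μ,σ) then ln T ~ Normal(μ,σ), so the p-quantile of ln T is μ + z_p·σ.
ln(404) = 6.001 and ln(888) = 6.789; z_{0.05} = -1.645, z_{0.5} = 0.
σ = (6.789 − 6.001)/(0 − (-1.645)) = 0.479.
μ = 6.001 − (-1.645)·0.479 = 6.789.
CV = √(exp(σ²)−1) = √(exp(0.2292)−1) = 0.508.

σ ≈ 0.479, CV ≈ 0.508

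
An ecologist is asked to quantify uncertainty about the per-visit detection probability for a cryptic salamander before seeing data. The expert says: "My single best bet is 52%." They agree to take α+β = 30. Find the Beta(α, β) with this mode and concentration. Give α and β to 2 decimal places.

For α,β > 1 the Beta mode is (α−1)/(α+β−2). With α+β = 30, the mode is (α−1)/28.
Set (α−1)/28 = 0.52 → α = 1 + 0.52·28 = 15.56.
β = 30 − α = 14.44.

α = 15.56, β = 14.44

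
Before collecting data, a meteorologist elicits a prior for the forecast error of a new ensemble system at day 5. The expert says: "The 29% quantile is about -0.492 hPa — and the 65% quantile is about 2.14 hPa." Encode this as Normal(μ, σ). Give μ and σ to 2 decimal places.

The p-quantile of Normal(μ,σ) is μ + z_p·σ, with z_{0.29} = -0.5534 and z_{0.65} = 0.3853.
Eliminate σ: μ = (z₂·x₁ − z₁·x₂)/(z₂ − z₁) = (0.3853·-0.492 − (-0.5534)·2.14)/0.9387 = 1.06.
Then σ = (x₂ − x₁)/(z₂ − z₁) = (2.14 − -0.492)/0.9387 = 2.80.

μ = 1.06, σ = 2.80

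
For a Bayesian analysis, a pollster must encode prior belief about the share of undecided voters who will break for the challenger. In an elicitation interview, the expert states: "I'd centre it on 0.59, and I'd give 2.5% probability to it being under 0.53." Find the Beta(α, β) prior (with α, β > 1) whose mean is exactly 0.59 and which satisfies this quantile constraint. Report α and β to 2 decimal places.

With mean 0.59 fixed, write α = 0.59s, β = 0.41s where s = α+β.
Need P(θ < 0.53) = 0.025 under Beta(0.59s, 0.41s). Normal approximation: (q−m)/√(m(1−m)/s) ≈ z_{0.025} = -1.96, so s ≈ 0.59·0.41·(-1.96)²/(0.53−0.59)² = 258.1.
At s = 258.1: P(θ<0.53) ≈ 0.026. Adjusting to match 0.025 gives s ≈ 262.36.
So α = 0.59·262.36 ≈ 154.79, β = 0.41·262.36 ≈ 107.57.

α ≈ 154.79, β ≈ 107.57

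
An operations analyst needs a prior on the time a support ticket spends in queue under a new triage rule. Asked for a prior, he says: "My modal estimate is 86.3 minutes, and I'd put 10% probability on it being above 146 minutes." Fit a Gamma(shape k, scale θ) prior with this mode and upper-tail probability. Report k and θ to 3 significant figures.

k ≈ 7.84, θ ≈ 12.6

Gamma(k,θ) with k>1 has mode (k−1)θ, so θ = 86.3/(k−1).
Need P(X < 146) = 0.9 with θ tied to k this way. Start at k = 2, θ = 86.3: P(X<146) ≈ 0.504.
Too low — raise k to concentrate. Iterating converges to k ≈ 7.84.
Then θ = 86.3/(7.84−1) ≈ 12.6.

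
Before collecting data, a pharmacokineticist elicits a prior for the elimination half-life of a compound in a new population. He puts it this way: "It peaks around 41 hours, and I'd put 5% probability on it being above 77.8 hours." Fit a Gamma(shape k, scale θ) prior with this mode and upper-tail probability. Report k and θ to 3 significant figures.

k ≈ 7.78, θ ≈ 6.05

Gamma(k,θ) with k>1 has mode (k−1)θ, so θ = 41/(k−1).
Need P(X < 77.8) = 0.95 with θ tied to k this way. Start at k = 2, θ = 41: P(X<77.8) ≈ 0.566.
Too low — raise k to concentrate. Iterating converges to k ≈ 7.78.
Then θ = 41/(7.78−1) ≈ 6.05.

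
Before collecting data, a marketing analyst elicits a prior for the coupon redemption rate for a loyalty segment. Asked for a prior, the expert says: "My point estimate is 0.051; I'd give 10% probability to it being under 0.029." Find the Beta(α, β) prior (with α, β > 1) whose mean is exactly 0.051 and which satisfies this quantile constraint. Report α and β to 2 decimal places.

α ≈ 7.14, β ≈ 132.79

With mean 0.051 fixed, write α = 0.051s, β = 0.949s where s = α+β.
Need P(θ < 0.029) = 0.1 under Beta(0.051s, 0.949s). Normal approximation: (q−m)/√(m(1−m)/s) ≈ z_{0.1} = -1.28, so s ≈ 0.051·0.949·(-1.28)²/(0.029−0.051)² = 164.2.
At s = 164.2: P(θ<0.029) ≈ 0.080. Adjusting to match 0.1 gives s ≈ 139.92.
So α = 0.051·139.92 ≈ 7.14, β = 0.949·139.92 ≈ 132.79.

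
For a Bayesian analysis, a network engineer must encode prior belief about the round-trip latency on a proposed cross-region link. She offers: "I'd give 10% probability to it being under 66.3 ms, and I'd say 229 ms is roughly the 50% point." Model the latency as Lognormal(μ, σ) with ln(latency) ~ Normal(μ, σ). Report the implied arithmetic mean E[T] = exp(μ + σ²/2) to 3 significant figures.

E[T] ≈ 366 ms

If T ~ Lognormal(μ,σ) then ln T ~ Normal(μ,σ), so the p-quantile of ln T is μ + z_p·σ.
ln(66.3) = 4.194 and ln(229) = 5.434; z_{0.1} = -1.282, z_{0.5} = 0.
σ = (5.434 − 4.194)/(0 − (-1.282)) = 0.967.
μ = 4.194 − (-1.282)·0.967 = 5.434.
E[T] = exp(μ + σ²/2) = exp(5.434 + 0.4677) = 366 ms.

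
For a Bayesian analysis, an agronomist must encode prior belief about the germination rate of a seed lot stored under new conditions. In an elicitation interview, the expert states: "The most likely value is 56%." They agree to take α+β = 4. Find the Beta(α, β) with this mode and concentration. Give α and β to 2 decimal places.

For α,β > 1 the Beta mode is (α−1)/(α+β−2). With α+β = 4, the mode is (α−1)/2.
Set (α−1)/2 = 0.56 → α = 1 + 0.56·2 = 2.12.
β = 4 − α = 1.88.

α = 2.12, β = 1.88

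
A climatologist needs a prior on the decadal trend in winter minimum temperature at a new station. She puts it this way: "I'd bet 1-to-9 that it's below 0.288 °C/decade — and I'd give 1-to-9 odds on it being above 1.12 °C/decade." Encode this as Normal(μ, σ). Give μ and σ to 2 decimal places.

μ = 0.70, σ = 0.32

For Normal(μ,σ), the p-quantile is μ + z_p·σ. Here z_{0.1} = -1.282, z_{0.9} = 1.282.
So 0.288 = μ − 1.282σ and 1.12 = μ + 1.282σ.
Subtracting: σ = (1.12 − 0.288)/(1.282 − (-1.282)) = 0.32.
Then μ = 0.288 − (-1.282)·0.32 = 0.70.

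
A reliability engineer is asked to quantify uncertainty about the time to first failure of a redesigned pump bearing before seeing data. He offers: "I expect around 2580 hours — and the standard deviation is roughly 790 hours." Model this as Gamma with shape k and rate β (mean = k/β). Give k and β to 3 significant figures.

For Gamma(k, rate β): mean = k/β, variance = k/β², so CV = 1/√k.
CV = SD/mean = 790/2580 = 0.3062, hence k = 1/CV² = 10.7.
Then β = k/mean = 10.7/2580 = 0.00413.

k ≈ 10.7, β ≈ 0.00413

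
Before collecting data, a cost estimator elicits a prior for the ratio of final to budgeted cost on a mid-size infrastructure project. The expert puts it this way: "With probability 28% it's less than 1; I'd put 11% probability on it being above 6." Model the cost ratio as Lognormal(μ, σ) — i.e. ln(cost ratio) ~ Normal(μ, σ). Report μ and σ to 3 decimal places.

μ ≈ 0.577, σ ≈ 0.990

If T ~ Lognormal(μ,σ) then ln T ~ Normal(μ,σ), so the p-quantile of ln T is μ + z_p·σ.
ln(1) = 0 and ln(6) = 1.792; z_{0.28} = -0.5828, z_{0.89} = 1.227.
σ = (1.792 − 0)/(1.227 − (-0.5828)) = 0.990.
μ = 0 − (-0.5828)·0.990 = 0.577.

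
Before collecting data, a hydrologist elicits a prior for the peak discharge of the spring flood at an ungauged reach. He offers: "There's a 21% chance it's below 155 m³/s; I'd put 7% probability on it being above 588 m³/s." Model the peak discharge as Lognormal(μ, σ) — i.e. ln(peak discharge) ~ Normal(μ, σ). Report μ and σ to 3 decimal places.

If T ~ Lognormal(μ,σ) then ln T ~ Normal(μ,σ), so the p-quantile of ln T is μ + z_p·σ.
ln(155) = 5.043 and ln(588) = 6.377; z_{0.21} = -0.8064, z_{0.93} = 1.476.
σ = (6.377 − 5.043)/(1.476 − (-0.8064)) = 0.584.
μ = 5.043 − (-0.8064)·0.584 = 5.515.

μ ≈ 5.515, σ ≈ 0.584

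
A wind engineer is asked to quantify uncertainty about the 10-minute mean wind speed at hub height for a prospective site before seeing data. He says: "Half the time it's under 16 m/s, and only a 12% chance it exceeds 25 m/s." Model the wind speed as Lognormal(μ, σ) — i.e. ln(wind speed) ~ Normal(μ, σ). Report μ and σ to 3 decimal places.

μ ≈ 2.773, σ ≈ 0.380

If T ~ Lognormal(μ,σ) then ln T ~ Normal(μ,σ), so the p-quantile of ln T is μ + z_p·σ.
ln(16) = 2.773 and ln(25) = 3.219; z_{0.5} = 0, z_{0.88} = 1.175.
σ = (3.219 − 2.773)/(1.175 − (0)) = 0.380.
μ = 2.773 − (0)·0.380 = 2.773.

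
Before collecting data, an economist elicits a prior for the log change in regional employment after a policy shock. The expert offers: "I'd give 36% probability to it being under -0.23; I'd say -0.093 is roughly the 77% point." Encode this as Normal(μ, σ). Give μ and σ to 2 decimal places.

μ = -0.19, σ = 0.12

For Normal(μ,σ), the p-quantile is μ + z_p·σ. Here z_{0.36} = -0.3585, z_{0.77} = 0.7388.
So -0.23 = μ − 0.3585σ and -0.093 = μ + 0.7388σ.
Subtracting: σ = (-0.093 − -0.23)/(0.7388 − (-0.3585)) = 0.12.
Then μ = -0.23 − (-0.3585)·0.12 = -0.19.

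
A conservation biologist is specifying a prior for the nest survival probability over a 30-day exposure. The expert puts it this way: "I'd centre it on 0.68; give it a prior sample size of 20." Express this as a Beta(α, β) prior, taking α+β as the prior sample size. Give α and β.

Under the effective-sample-size interpretation, Beta(α, β) has prior mean α/(α+β) and prior sample size α+β.
So α+β = 20 and α/(α+β) = 0.68, giving α = 0.68·20 = 13.6 and β = 20 − 13.6 = 6.4.

α = 13.6, β = 6.4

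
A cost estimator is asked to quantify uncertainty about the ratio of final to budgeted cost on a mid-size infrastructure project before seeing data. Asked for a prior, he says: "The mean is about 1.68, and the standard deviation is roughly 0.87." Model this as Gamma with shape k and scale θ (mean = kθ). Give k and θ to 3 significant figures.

k ≈ 3.73, θ ≈ 0.451

For Gamma(k, scale θ): mean = kθ, variance = kθ², so CV = 1/√k.
CV = SD/mean = 0.87/1.68 = 0.5179, hence k = 1/CV² = 3.73.
Then θ = mean/k = 1.68/3.73 = 0.451.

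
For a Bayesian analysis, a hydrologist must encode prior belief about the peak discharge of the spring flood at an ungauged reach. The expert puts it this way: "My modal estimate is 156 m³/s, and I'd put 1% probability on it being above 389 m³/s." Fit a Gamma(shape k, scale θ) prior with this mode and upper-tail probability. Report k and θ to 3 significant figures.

k ≈ 6.63, θ ≈ 27.7

Gamma(k,θ) with k>1 has mode (k−1)θ, so θ = 156/(k−1).
Need P(X < 389) = 0.99 with θ tied to k this way. Start at k = 2, θ = 156: P(X<389) ≈ 0.711.
Too low — raise k to concentrate. Iterating converges to k ≈ 6.63.
Then θ = 156/(6.63−1) ≈ 27.7.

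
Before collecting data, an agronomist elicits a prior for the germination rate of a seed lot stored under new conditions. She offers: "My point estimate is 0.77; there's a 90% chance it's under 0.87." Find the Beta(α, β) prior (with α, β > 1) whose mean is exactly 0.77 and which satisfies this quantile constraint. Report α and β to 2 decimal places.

α ≈ 19.76, β ≈ 5.90

With mean 0.77 fixed, write α = 0.77s, β = 0.23s where s = α+β.
Need P(θ < 0.87) = 0.9 under Beta(0.77s, 0.23s). Normal approximation: (q−m)/√(m(1−m)/s) ≈ z_{0.9} = 1.28, so s ≈ 0.77·0.23·(1.28)²/(0.87−0.77)² = 29.1.
At s = 29.1: P(θ<0.87) ≈ 0.916. Adjusting to match 0.9 gives s ≈ 25.66.
So α = 0.77·25.66 ≈ 19.76, β = 0.23·25.66 ≈ 5.90.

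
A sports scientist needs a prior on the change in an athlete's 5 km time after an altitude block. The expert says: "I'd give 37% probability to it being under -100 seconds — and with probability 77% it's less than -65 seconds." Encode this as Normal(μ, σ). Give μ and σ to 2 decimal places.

For Normal(μ,σ), the p-quantile is μ + z_p·σ. Here z_{0.37} = -0.3319, z_{0.77} = 0.7388.
So -100 = μ − 0.3319σ and -65 = μ + 0.7388σ.
Subtracting: σ = (-65 − -100)/(0.7388 − (-0.3319)) = 32.69.
Then μ = -100 − (-0.3319)·32.69 = -89.15.

μ = -89.15, σ = 32.69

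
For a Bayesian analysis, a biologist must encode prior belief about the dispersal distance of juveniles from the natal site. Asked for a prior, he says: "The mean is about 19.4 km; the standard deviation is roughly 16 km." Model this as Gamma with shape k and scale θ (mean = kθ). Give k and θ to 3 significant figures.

For Gamma(k, scale θ): mean = kθ, variance = kθ², so CV = 1/√k.
CV = SD/mean = 16/19.4 = 0.8247, hence k = 1/CV² = 1.47.
Then θ = mean/k = 19.4/1.47 = 13.2.

k ≈ 1.47, θ ≈ 13.2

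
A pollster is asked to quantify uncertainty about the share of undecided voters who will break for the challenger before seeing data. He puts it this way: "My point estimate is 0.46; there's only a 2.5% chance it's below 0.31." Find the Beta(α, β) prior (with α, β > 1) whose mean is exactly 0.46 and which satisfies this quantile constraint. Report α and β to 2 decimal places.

With mean 0.46 fixed, write α = 0.46s, β = 0.54s where s = α+β.
Need P(θ < 0.31) = 0.025 under Beta(0.46s, 0.54s). Normal approximation: (q−m)/√(m(1−m)/s) ≈ z_{0.025} = -1.96, so s ≈ 0.46·0.54·(-1.96)²/(0.31−0.46)² = 42.4.
At s = 42.4: P(θ<0.31) ≈ 0.022. Adjusting to match 0.025 gives s ≈ 39.89.
So α = 0.46·39.89 ≈ 18.35, β = 0.54·39.89 ≈ 21.54.

α ≈ 18.35, β ≈ 21.54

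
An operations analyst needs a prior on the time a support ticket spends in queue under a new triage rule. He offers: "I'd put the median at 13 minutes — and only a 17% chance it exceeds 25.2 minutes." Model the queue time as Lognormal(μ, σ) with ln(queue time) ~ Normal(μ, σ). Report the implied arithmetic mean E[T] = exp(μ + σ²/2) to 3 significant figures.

E[T] ≈ 16.5 minutes

If T ~ Lognormal(μ,σ) then ln T ~ Normal(μ,σ), so the p-quantile of ln T is μ + z_p·σ.
ln(13) = 2.565 and ln(25.2) = 3.227; z_{0.5} = 0, z_{0.83} = 0.9542.
σ = (3.227 − 2.565)/(0.9542 − (0)) = 0.694.
μ = 2.565 − (0)·0.694 = 2.565.
E[T] = exp(μ + σ²/2) = exp(2.565 + 0.2406) = 16.5 minutes.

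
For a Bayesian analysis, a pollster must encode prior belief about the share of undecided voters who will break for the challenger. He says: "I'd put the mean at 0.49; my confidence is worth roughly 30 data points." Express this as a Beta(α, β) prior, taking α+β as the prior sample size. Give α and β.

α = 14.7, β = 15.3

Under the effective-sample-size interpretation, Beta(α, β) has prior mean α/(α+β) and prior sample size α+β.
So α+β = 30 and α/(α+β) = 0.49, giving α = 0.49·30 = 14.7 and β = 30 − 14.7 = 15.3.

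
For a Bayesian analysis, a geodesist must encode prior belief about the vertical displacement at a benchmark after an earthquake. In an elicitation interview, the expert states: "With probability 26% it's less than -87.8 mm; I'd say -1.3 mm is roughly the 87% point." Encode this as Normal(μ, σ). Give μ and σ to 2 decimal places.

For Normal(μ,σ), the p-quantile is μ + z_p·σ. Here z_{0.26} = -0.6433, z_{0.87} = 1.126.
So -87.8 = μ − 0.6433σ and -1.3 = μ + 1.126σ.
Subtracting: σ = (-1.3 − -87.8)/(1.126 − (-0.6433)) = 48.88.
Then μ = -87.8 − (-0.6433)·48.88 = -56.35.

μ = -56.35, σ = 48.88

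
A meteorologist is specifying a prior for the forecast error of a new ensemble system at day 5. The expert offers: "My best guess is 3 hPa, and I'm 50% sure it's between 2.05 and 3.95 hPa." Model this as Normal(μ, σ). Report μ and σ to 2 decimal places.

A symmetric 50% interval runs μ ± z·σ with z = 0.6745.
Half-width = 0.95, so σ = 0.95/0.6745 = 1.41.
μ is the stated best guess, 3.00.

μ = 3.00, σ = 1.41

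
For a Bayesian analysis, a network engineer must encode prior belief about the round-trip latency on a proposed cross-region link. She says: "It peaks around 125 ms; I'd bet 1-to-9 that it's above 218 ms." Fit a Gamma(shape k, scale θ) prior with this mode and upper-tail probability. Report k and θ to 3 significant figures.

k ≈ 7.14, θ ≈ 20.4

Gamma(k,θ) with k>1 has mode (k−1)θ, so θ = 125/(k−1).
Need P(X < 218) = 0.9 with θ tied to k this way. Start at k = 2, θ = 125: P(X<218) ≈ 0.520.
Too low — raise k to concentrate. Iterating converges to k ≈ 7.14.
Then θ = 125/(7.14−1) ≈ 20.4.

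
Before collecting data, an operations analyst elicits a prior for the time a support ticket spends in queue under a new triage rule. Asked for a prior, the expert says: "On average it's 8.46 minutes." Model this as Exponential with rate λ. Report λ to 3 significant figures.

λ ≈ 0.118

Exponential mean = 1/λ, so λ = 1/8.46 = 0.118.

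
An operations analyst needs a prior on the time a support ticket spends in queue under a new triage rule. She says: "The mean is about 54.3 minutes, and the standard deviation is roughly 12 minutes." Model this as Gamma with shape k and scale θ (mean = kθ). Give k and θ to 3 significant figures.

k ≈ 20.5, θ ≈ 2.65

For Gamma(k, scale θ): mean = kθ, variance = kθ², so CV = 1/√k.
CV = SD/mean = 12/54.3 = 0.221, hence k = 1/CV² = 20.5.
Then θ = mean/k = 54.3/20.5 = 2.65.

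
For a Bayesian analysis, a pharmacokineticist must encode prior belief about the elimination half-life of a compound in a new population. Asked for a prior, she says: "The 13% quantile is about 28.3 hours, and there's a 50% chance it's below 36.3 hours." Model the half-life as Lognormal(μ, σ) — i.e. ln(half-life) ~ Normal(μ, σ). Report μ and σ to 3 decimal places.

If T ~ Lognormal(μ,σ) then ln T ~ Normal(μ,σ), so the p-quantile of ln T is μ + z_p·σ.
ln(28.3) = 3.343 and ln(36.3) = 3.592; z_{0.13} = -1.126, z_{0.5} = 0.
σ = (3.592 − 3.343)/(0 − (-1.126)) = 0.221.
μ = 3.343 − (-1.126)·0.221 = 3.592.

μ ≈ 3.592, σ ≈ 0.221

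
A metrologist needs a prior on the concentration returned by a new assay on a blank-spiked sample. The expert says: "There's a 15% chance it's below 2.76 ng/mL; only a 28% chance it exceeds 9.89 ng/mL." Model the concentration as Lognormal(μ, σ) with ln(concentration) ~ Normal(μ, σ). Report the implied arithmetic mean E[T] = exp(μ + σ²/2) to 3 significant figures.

E[T] ≈ 8.52 ng/mL

If T ~ Lognormal(μ,σ) then ln T ~ Normal(μ,σ), so the p-quantile of ln T is μ + z_p·σ.
ln(2.76) = 1.015 and ln(9.89) = 2.292; z_{0.15} = -1.036, z_{0.72} = 0.5828.
σ = (2.292 − 1.015)/(0.5828 − (-1.036)) = 0.788.
μ = 1.015 − (-1.036)·0.788 = 1.832.
E[T] = exp(μ + σ²/2) = exp(1.832 + 0.3106) = 8.52 ng/mL.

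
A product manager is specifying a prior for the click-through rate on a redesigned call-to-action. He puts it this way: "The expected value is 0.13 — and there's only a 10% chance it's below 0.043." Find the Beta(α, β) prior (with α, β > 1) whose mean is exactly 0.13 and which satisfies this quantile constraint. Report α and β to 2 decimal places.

α ≈ 2.35, β ≈ 15.73

With mean 0.13 fixed, write α = 0.13s, β = 0.87s where s = α+β.
Need P(θ < 0.043) = 0.1 under Beta(0.13s, 0.87s). Normal approximation: (q−m)/√(m(1−m)/s) ≈ z_{0.1} = -1.28, so s ≈ 0.13·0.87·(-1.28)²/(0.043−0.13)² = 24.5.
At s = 24.5: P(θ<0.043) ≈ 0.060. Adjusting to match 0.1 gives s ≈ 18.08.
So α = 0.13·18.08 ≈ 2.35, β = 0.87·18.08 ≈ 15.73.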